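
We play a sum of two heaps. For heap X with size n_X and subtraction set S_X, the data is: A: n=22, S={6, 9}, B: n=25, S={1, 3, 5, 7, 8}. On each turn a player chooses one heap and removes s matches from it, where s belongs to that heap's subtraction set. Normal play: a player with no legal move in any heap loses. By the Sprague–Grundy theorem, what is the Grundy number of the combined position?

Heap A, S = {6, 9}:
G(0) = 0
G(1) = mex{} = 0
G(2) = mex{} = 0
G(3) = mex{} = 0
G(4) = mex{} = 0
G(5) = mex{} = 0
G(6) = mex{0} = 1
G(7) = mex{0} = 1
G(8) = mex{0} = 1
G(9) = mex{0,0} = 1
G(10) = mex{0,0} = 1
G(11) = mex{0,0} = 1
G(12) = mex{1,0} = 2
G(13) = mex{1,0} = 2
G(14) = mex{1,0} = 2
G(15) = mex{1,1} = 0
G(16) = mex{1,1} = 0
G(17) = mex{1,1} = 0
G(18) = mex{2,1} = 0
G(19) = mex{2,1} = 0
G(20) = mex{2,1} = 0
G(21) = mex{0,2} = 1
G(22) = mex{0,2} = 1
G_A(22) = 1.
Heap B, S = {1, 3, 5, 7, 8}:
G(0) = 0
G(1) = mex{0} = 1
G(2) = mex{1} = 0
G(3) = mex{0,0} = 1
G(4) = mex{1,1} = 0
G(5) = mex{0,0,0} = 1
G(6) = mex{1,1,1} = 0
G(7) = mex{0,0,0,0} = 1
G(8) = mex{1,1,1,1,0} = 2
G(9) = mex{2,0,0,0,1} = 3
G(10) = mex{3,1,1,1,0} = 2
G(11) = mex{2,2,0,0,1} = 3
G(12) = mex{3,3,1,1,0} = 2
G(13) = mex{2,2,2,0,1} = 3
G(14) = mex{3,3,3,1,0} = 2
G(15) = mex{2,2,2,2,1} = 0
G(16) = mex{0,3,3,3,2} = 1
G(17) = mex{1,2,2,2,3} = 0
G(18) = mex{0,0,3,3,2} = 1
G(19) = mex{1,1,2,2,3} = 0
G(20) = mex{0,0,0,3,2} = 1
G(21) = mex{1,1,1,2,3} = 0
G(22) = mex{0,0,0,0,2} = 1
G(23) = mex{1,1,1,1,0} = 2
G(24) = mex{2,0,0,0,1} = 3
G(25) = mex{3,1,1,1,0} = 2
G_B(25) = 2.
Combined Grundy value = 1 ⊕ 2 = 3.

3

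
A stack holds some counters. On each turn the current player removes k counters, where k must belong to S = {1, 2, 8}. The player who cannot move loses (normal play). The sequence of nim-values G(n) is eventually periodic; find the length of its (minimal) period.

3

n :  0  1  2  3  4  5  6  7  8  9 10 11 12 13 14
G :  0  1  2  0  1  2  0  1  2  0  1  2  0  1  2
G(n+3) = G(n) holds for n = 0,…,7 (a full window of length max(S) = 8), so the sequence is purely periodic with period 3.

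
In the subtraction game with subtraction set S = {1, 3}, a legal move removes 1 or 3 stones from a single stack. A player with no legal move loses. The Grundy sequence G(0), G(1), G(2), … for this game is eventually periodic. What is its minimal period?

n :  0  1  2  3  4  5  6  7  8  9 10 11 12 13 14
G :  0  1  0  1  0  1  0  1  0  1  0  1  0  1  0
G(n+2) = G(n) holds for n = 0,…,2 (a full window of length max(S) = 3), so the sequence is purely periodic with period 2.

2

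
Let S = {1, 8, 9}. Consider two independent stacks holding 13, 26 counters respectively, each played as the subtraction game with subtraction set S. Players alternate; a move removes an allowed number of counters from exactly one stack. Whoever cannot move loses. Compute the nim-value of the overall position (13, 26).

All stacks use S = {1, 8, 9}:
n :  0  1  2  3  4  5  6  7  8  9 10 11 12 13 14 15 16 17 18 19 20 21 22 23 24 25 26
G :  0  1  0  1  0  1  0  1  2  3  2  3  2  3  2  3  0  1  0  1  0  1  0  1  2  3  2
Stack A: G(13) = 3.
Stack B: G(26) = 2.
Combined Grundy value = 3 ⊕ 2 = 1.

1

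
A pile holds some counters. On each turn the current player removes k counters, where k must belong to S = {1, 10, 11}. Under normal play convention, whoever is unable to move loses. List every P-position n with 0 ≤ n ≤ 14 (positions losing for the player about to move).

G(0) = 0
G(1) = mex{0} = 1
G(2) = mex{1} = 0
G(3) = mex{0} = 1
G(4) = mex{1} = 0
G(5) = mex{0} = 1
G(6) = mex{1} = 0
G(7) = mex{0} = 1
G(8) = mex{1} = 0
G(9) = mex{0} = 1
G(10) = mex{1,0} = 2
G(11) = mex{2,1,0} = 3
G(12) = mex{3,0,1} = 2
G(13) = mex{2,1,0} = 3
G(14) = mex{3,0,1} = 2
P-positions are exactly the n with G(n) = 0.

0, 2, 4, 6, 8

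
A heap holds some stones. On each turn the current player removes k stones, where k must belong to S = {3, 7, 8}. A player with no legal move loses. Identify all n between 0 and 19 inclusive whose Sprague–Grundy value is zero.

0, 1, 2, 6, 11, 12, 16, 17

G(0) = 0
G(1) = mex{} = 0
G(2) = mex{} = 0
G(3) = mex{0} = 1
G(4) = mex{0} = 1
G(5) = mex{0} = 1
G(6) = mex{1} = 0
G(7) = mex{1,0} = 2
G(8) = mex{1,0,0} = 2
G(9) = mex{0,0,0} = 1
G(10) = mex{2,1,0} = 3
G(11) = mex{2,1,1} = 0
G(12) = mex{1,1,1} = 0
G(13) = mex{3,0,1} = 2
G(14) = mex{0,2,0} = 1
G(15) = mex{0,2,2} = 1
G(16) = mex{2,1,2} = 0
G(17) = mex{1,3,1} = 0
G(18) = mex{1,0,3} = 2
G(19) = mex{0,0,0} = 1
P-positions are exactly the n with G(n) = 0.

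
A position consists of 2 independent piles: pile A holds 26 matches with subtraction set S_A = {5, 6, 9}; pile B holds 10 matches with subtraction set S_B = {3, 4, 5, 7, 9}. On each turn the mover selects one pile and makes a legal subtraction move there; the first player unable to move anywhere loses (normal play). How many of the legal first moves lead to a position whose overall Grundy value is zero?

Pile A, S = {5, 6, 9}:
n :  0  1  2  3  4  5  6  7  8  9 10 11 12 13 14 15 16 17 18 19 20 21 22 23 24 25 26
G :  0  0  0  0  0  1  1  1  1  1  2  2  2  2  0  0  0  0  0  1  1  1  1  1  2  2  2
G_A(26) = 2.
Pile B, S = {3, 4, 5, 7, 9}:
n :  0  1  2  3  4  5  6  7  8  9 10
G :  0  0  0  1  1  1  2  2  2  3  3
G_B(10) = 3.
Combined Grundy value = 2 ⊕ 3 = 1.
A winning move leaves total XOR = 0, i.e. changes one component's Grundy value g to g ⊕ X where X is the current total.
Pile A: need g' = 2⊕1 = 3. Options: 26−5→G=1, 26−6→G=1, 26−9→G=0. Hits: 0.
Pile B: need g' = 3⊕1 = 2. Options: 10−3→G=2, 10−4→G=2, 10−5→G=1, 10−7→G=1, 10−9→G=0. Hits: 2.

2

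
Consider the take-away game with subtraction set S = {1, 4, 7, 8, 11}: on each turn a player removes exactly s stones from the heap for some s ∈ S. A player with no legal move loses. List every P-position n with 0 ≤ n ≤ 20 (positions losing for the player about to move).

0, 2, 5, 14, 17, 19

n :  0  1  2  3  4  5  6  7  8  9 10 11 12 13 14 15 16 17 18 19 20
G :  0  1  0  1  2  0  1  2  3  2  3  4  5  3  0  1  4  0  1  0  1
P-positions are exactly the n with G(n) = 0.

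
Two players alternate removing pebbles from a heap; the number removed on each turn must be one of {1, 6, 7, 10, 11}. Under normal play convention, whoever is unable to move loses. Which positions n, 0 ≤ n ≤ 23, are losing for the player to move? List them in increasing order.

G(0) = 0
G(1) = mex{0} = 1
G(2) = mex{1} = 0
G(3) = mex{0} = 1
G(4) = mex{1} = 0
G(5) = mex{0} = 1
G(6) = mex{1,0} = 2
G(7) = mex{2,1,0} = 3
G(8) = mex{3,0,1} = 2
G(9) = mex{2,1,0} = 3
G(10) = mex{3,0,1,0} = 2
G(11) = mex{2,1,0,1,0} = 3
G(12) = mex{3,2,1,0,1} = 4
G(13) = mex{4,3,2,1,0} = 5
G(14) = mex{5,2,3,0,1} = 4
G(15) = mex{4,3,2,1,0} = 5
G(16) = mex{5,2,3,2,1} = 0
G(17) = mex{0,3,2,3,2} = 1
G(18) = mex{1,4,3,2,3} = 0
G(19) = mex{0,5,4,3,2} = 1
G(20) = mex{1,4,5,2,3} = 0
G(21) = mex{0,5,4,3,2} = 1
G(22) = mex{1,0,5,4,3} = 2
G(23) = mex{2,1,0,5,4} = 3
P-positions are exactly the n with G(n) = 0.

0, 2, 4, 16, 18, 20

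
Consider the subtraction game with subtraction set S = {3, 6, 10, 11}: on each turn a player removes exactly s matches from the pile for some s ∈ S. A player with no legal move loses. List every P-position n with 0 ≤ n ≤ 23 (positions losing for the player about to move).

0, 1, 2, 9, 14, 16, 18, 23

n :  0  1  2  3  4  5  6  7  8  9 10 11 12 13 14 15 16 17 18 19 20 21 22 23
G :  0  0  0  1  1  1  2  2  2  0  3  3  1  4  0  2  0  1  0  1  2  1  2  0
P-positions are exactly the n with G(n) = 0.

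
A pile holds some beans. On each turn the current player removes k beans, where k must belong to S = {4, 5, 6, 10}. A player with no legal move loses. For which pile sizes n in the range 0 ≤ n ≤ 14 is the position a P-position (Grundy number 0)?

0, 1, 2, 3, 14

G(0) = 0
G(1) = mex{} = 0
G(2) = mex{} = 0
G(3) = mex{} = 0
G(4) = mex{0} = 1
G(5) = mex{0,0} = 1
G(6) = mex{0,0,0} = 1
G(7) = mex{0,0,0} = 1
G(8) = mex{1,0,0} = 2
G(9) = mex{1,1,0} = 2
G(10) = mex{1,1,1,0} = 2
G(11) = mex{1,1,1,0} = 2
G(12) = mex{2,1,1,0} = 3
G(13) = mex{2,2,1,0} = 3
G(14) = mex{2,2,2,1} = 0
P-positions are exactly the n with G(n) = 0.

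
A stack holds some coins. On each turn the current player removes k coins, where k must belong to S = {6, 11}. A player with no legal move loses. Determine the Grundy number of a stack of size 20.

0

G(0) = 0
G(1) = mex{} = 0
G(2) = mex{} = 0
G(3) = mex{} = 0
G(4) = mex{} = 0
G(5) = mex{} = 0
G(6) = mex{0} = 1
G(7) = mex{0} = 1
G(8) = mex{0} = 1
G(9) = mex{0} = 1
G(10) = mex{0} = 1
G(11) = mex{0,0} = 1
G(12) = mex{1,0} = 2
G(13) = mex{1,0} = 2
G(14) = mex{1,0} = 2
G(15) = mex{1,0} = 2
G(16) = mex{1,0} = 2
G(17) = mex{1,1} = 0
G(18) = mex{2,1} = 0
G(19) = mex{2,1} = 0
G(20) = mex{2,1} = 0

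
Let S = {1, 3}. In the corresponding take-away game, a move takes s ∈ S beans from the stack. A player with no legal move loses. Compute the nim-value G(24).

n :  0  1  2  3  4  5  6  7  8  9 10 11 12 13 14 15 16 17 18 19 20 21 22 23 24
G :  0  1  0  1  0  1  0  1  0  1  0  1  0  1  0  1  0  1  0  1  0  1  0  1  0

0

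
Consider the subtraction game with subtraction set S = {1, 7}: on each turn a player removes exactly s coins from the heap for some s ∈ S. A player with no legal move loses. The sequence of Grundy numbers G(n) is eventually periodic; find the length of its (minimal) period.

2

n :  0  1  2  3  4  5  6  7  8  9 10 11 12 13 14
G :  0  1  0  1  0  1  0  1  0  1  0  1  0  1  0
G(n+2) = G(n) holds for n = 0,…,6 (a full window of length max(S) = 7), so the sequence is purely periodic with period 2.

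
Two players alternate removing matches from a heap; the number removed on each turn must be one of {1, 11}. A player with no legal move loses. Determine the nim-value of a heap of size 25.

1

G(0) = 0
G(1) = mex{0} = 1
G(2) = mex{1} = 0
G(3) = mex{0} = 1
G(4) = mex{1} = 0
G(5) = mex{0} = 1
G(6) = mex{1} = 0
G(7) = mex{0} = 1
G(8) = mex{1} = 0
G(9) = mex{0} = 1
G(10) = mex{1} = 0
G(11) = mex{0,0} = 1
G(12) = mex{1,1} = 0
G(13) = mex{0,0} = 1
G(14) = mex{1,1} = 0
G(15) = mex{0,0} = 1
G(16) = mex{1,1} = 0
G(17) = mex{0,0} = 1
G(18) = mex{1,1} = 0
G(19) = mex{0,0} = 1
G(20) = mex{1,1} = 0
G(21) = mex{0,0} = 1
G(22) = mex{1,1} = 0
G(23) = mex{0,0} = 1
G(24) = mex{1,1} = 0
G(25) = mex{0,0} = 1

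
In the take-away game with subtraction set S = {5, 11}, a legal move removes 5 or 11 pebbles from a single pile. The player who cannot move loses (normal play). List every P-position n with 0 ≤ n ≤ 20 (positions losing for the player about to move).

0, 1, 2, 3, 4, 10, 16, 17, 18, 19, 20

G(0) = 0
G(1) = mex{} = 0
G(2) = mex{} = 0
G(3) = mex{} = 0
G(4) = mex{} = 0
G(5) = mex{0} = 1
G(6) = mex{0} = 1
G(7) = mex{0} = 1
G(8) = mex{0} = 1
G(9) = mex{0} = 1
G(10) = mex{1} = 0
G(11) = mex{1,0} = 2
G(12) = mex{1,0} = 2
G(13) = mex{1,0} = 2
G(14) = mex{1,0} = 2
G(15) = mex{0,0} = 1
G(16) = mex{2,1} = 0
G(17) = mex{2,1} = 0
G(18) = mex{2,1} = 0
G(19) = mex{2,1} = 0
G(20) = mex{1,1} = 0
P-positions are exactly the n with G(n) = 0.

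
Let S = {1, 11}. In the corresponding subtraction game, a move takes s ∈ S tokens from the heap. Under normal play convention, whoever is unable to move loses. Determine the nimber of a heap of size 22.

G(0) = 0
G(1) = mex{0} = 1
G(2) = mex{1} = 0
G(3) = mex{0} = 1
G(4) = mex{1} = 0
G(5) = mex{0} = 1
G(6) = mex{1} = 0
G(7) = mex{0} = 1
G(8) = mex{1} = 0
G(9) = mex{0} = 1
G(10) = mex{1} = 0
G(11) = mex{0,0} = 1
G(12) = mex{1,1} = 0
G(13) = mex{0,0} = 1
G(14) = mex{1,1} = 0
G(15) = mex{0,0} = 1
G(16) = mex{1,1} = 0
G(17) = mex{0,0} = 1
G(18) = mex{1,1} = 0
G(19) = mex{0,0} = 1
G(20) = mex{1,1} = 0
G(21) = mex{0,0} = 1
G(22) = mex{1,1} = 0

0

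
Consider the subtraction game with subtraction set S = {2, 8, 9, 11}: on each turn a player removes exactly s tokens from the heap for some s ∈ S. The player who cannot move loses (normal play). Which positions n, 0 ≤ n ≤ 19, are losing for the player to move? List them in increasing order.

G(0) = 0
G(1) = mex{} = 0
G(2) = mex{0} = 1
G(3) = mex{0} = 1
G(4) = mex{1} = 0
G(5) = mex{1} = 0
G(6) = mex{0} = 1
G(7) = mex{0} = 1
G(8) = mex{1,0} = 2
G(9) = mex{1,0,0} = 2
G(10) = mex{2,1,0} = 3
G(11) = mex{2,1,1,0} = 3
G(12) = mex{3,0,1,0} = 2
G(13) = mex{3,0,0,1} = 2
G(14) = mex{2,1,0,1} = 3
G(15) = mex{2,1,1,0} = 3
G(16) = mex{3,2,1,0} = 4
G(17) = mex{3,2,2,1} = 0
G(18) = mex{4,3,2,1} = 0
G(19) = mex{0,3,3,2} = 1
P-positions are exactly the n with G(n) = 0.

0, 1, 4, 5, 17, 18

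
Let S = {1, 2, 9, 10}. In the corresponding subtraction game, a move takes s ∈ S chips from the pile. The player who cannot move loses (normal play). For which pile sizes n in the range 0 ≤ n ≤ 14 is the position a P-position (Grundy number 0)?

n :  0  1  2  3  4  5  6  7  8  9 10 11 12 13 14
G :  0  1  2  0  1  2  0  1  2  3  4  0  1  2  0
P-positions are exactly the n with G(n) = 0.

0, 3, 6, 11, 14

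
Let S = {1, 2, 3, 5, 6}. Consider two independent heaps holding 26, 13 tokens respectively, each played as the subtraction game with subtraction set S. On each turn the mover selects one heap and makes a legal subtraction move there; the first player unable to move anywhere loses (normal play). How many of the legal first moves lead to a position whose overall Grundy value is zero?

All heaps use S = {1, 2, 3, 5, 6}:
n :  0  1  2  3  4  5  6  7  8  9 10 11 12 13 14 15 16 17 18 19 20 21 22 23 24 25 26
G :  0  1  2  3  0  1  2  3  0  1  2  3  0  1  2  3  0  1  2  3  0  1  2  3  0  1  2
Heap A: G(26) = 2.
Heap B: G(13) = 1.
Combined Grundy value = 2 ⊕ 1 = 3.
A winning move leaves total XOR = 0, i.e. changes one component's Grundy value g to g ⊕ X where X is the current total.
Heap A: need g' = 2⊕3 = 1. Options: 26−1→G=1, 26−2→G=0, 26−3→G=3, 26−5→G=1, 26−6→G=0. Hits: 2.
Heap B: need g' = 1⊕3 = 2. Options: 13−1→G=0, 13−2→G=3, 13−3→G=2, 13−5→G=0, 13−6→G=3. Hits: 1.

3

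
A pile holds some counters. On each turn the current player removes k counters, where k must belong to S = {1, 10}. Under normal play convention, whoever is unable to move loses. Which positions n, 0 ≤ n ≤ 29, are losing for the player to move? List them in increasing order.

n :  0  1  2  3  4  5  6  7  8  9 10 11 12 13 14 15 16 17 18 19 20 21 22 23 24 25 26 27 28 29
G :  0  1  0  1  0  1  0  1  0  1  2  0  1  0  1  0  1  0  1  0  1  2  0  1  0  1  0  1  0  1
P-positions are exactly the n with G(n) = 0.

0, 2, 4, 6, 8, 11, 13, 15, 17, 19, 22, 24, 26, 28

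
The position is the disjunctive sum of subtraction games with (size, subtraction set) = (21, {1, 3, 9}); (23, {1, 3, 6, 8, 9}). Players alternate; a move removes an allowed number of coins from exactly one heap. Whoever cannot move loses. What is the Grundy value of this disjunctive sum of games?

2

Heap A, S = {1, 3, 9}:
n :  0  1  2  3  4  5  6  7  8  9 10 11 12 13 14 15 16 17 18 19 20 21
G :  0  1  0  1  0  1  0  1  0  1  0  1  0  1  0  1  0  1  0  1  0  1
G_A(21) = 1.
Heap B, S = {1, 3, 6, 8, 9}:
n :  0  1  2  3  4  5  6  7  8  9 10 11 12 13 14 15 16 17 18 19 20 21 22 23
G :  0  1  0  1  0  1  2  3  2  3  2  3  4  5  0  1  0  1  0  1  2  3  2  3
G_B(23) = 3.
Combined Grundy value = 1 ⊕ 3 = 2.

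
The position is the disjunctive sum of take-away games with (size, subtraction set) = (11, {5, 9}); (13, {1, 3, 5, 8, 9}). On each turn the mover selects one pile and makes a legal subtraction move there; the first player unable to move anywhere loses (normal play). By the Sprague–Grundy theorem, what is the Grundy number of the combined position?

Pile A, S = {5, 9}:
n :  0  1  2  3  4  5  6  7  8  9 10 11
G :  0  0  0  0  0  1  1  1  1  1  2  2
G_A(11) = 2.
Pile B, S = {1, 3, 5, 8, 9}:
G(0) = 0
G(1) = mex{0} = 1
G(2) = mex{1} = 0
G(3) = mex{0,0} = 1
G(4) = mex{1,1} = 0
G(5) = mex{0,0,0} = 1
G(6) = mex{1,1,1} = 0
G(7) = mex{0,0,0} = 1
G(8) = mex{1,1,1,0} = 2
G(9) = mex{2,0,0,1,0} = 3
G(10) = mex{3,1,1,0,1} = 2
G(11) = mex{2,2,0,1,0} = 3
G(12) = mex{3,3,1,0,1} = 2
G(13) = mex{2,2,2,1,0} = 3
G_B(13) = 3.
Combined Grundy value = 2 ⊕ 3 = 1.

1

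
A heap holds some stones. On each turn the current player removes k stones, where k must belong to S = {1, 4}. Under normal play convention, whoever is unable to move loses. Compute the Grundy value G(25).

0

G(0) = 0
G(1) = mex{0} = 1
G(2) = mex{1} = 0
G(3) = mex{0} = 1
G(4) = mex{1,0} = 2
G(5) = mex{2,1} = 0
G(6) = mex{0,0} = 1
G(7) = mex{1,1} = 0
G(8) = mex{0,2} = 1
G(9) = mex{1,0} = 2
G(10) = mex{2,1} = 0
G(11) = mex{0,0} = 1
G(12) = mex{1,1} = 0
G(13) = mex{0,2} = 1
G(14) = mex{1,0} = 2
G(15) = mex{2,1} = 0
G(16) = mex{0,0} = 1
G(17) = mex{1,1} = 0
G(18) = mex{0,2} = 1
G(19) = mex{1,0} = 2
G(20) = mex{2,1} = 0
G(21) = mex{0,0} = 1
G(22) = mex{1,1} = 0
G(23) = mex{0,2} = 1
G(24) = mex{1,0} = 2
G(25) = mex{2,1} = 0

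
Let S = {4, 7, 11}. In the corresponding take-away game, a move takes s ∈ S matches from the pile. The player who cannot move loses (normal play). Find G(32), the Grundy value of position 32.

G(0) = 0
G(1) = mex{} = 0
G(2) = mex{} = 0
G(3) = mex{} = 0
G(4) = mex{0} = 1
G(5) = mex{0} = 1
G(6) = mex{0} = 1
G(7) = mex{0,0} = 1
G(8) = mex{1,0} = 2
G(9) = mex{1,0} = 2
G(10) = mex{1,0} = 2
G(11) = mex{1,1,0} = 2
G(12) = mex{2,1,0} = 3
G(13) = mex{2,1,0} = 3
G(14) = mex{2,1,0} = 3
G(15) = mex{2,2,1} = 0
G(16) = mex{3,2,1} = 0
G(17) = mex{3,2,1} = 0
G(18) = mex{3,2,1} = 0
G(19) = mex{0,3,2} = 1
G(20) = mex{0,3,2} = 1
G(21) = mex{0,3,2} = 1
G(22) = mex{0,0,2} = 1
G(23) = mex{1,0,3} = 2
G(24) = mex{1,0,3} = 2
G(25) = mex{1,0,3} = 2
G(26) = mex{1,1,0} = 2
G(27) = mex{2,1,0} = 3
G(28) = mex{2,1,0} = 3
G(29) = mex{2,1,0} = 3
G(30) = mex{2,2,1} = 0
G(31) = mex{3,2,1} = 0
G(32) = mex{3,2,1} = 0

0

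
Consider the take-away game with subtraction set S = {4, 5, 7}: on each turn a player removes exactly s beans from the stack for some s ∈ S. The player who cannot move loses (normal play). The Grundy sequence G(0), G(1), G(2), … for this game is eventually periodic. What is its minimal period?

11

G(0) = 0
G(1) = mex{} = 0
G(2) = mex{} = 0
G(3) = mex{} = 0
G(4) = mex{0} = 1
G(5) = mex{0,0} = 1
G(6) = mex{0,0} = 1
G(7) = mex{0,0,0} = 1
G(8) = mex{1,0,0} = 2
G(9) = mex{1,1,0} = 2
G(10) = mex{1,1,0} = 2
G(11) = mex{1,1,1} = 0
G(12) = mex{2,1,1} = 0
G(13) = mex{2,2,1} = 0
G(14) = mex{2,2,1} = 0
G(15) = mex{0,2,2} = 1
G(16) = mex{0,0,2} = 1
G(17) = mex{0,0,2} = 1
G(18) = mex{0,0,0} = 1
G(19) = mex{1,0,0} = 2
G(20) = mex{1,1,0} = 2
G(21) = mex{1,1,0} = 2
G(22) = mex{1,1,1} = 0
G(23) = mex{2,1,1} = 0
G(n+11) = G(n) holds for n = 0,…,6 (a full window of length max(S) = 7), so the sequence is purely periodic with period 11.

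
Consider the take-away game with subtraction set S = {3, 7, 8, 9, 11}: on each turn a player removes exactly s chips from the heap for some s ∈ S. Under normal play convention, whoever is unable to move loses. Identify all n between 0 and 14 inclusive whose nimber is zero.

G(0) = 0
G(1) = mex{} = 0
G(2) = mex{} = 0
G(3) = mex{0} = 1
G(4) = mex{0} = 1
G(5) = mex{0} = 1
G(6) = mex{1} = 0
G(7) = mex{1,0} = 2
G(8) = mex{1,0,0} = 2
G(9) = mex{0,0,0,0} = 1
G(10) = mex{2,1,0,0} = 3
G(11) = mex{2,1,1,0,0} = 3
G(12) = mex{1,1,1,1,0} = 2
G(13) = mex{3,0,1,1,0} = 2
G(14) = mex{3,2,0,1,1} = 4
P-positions are exactly the n with G(n) = 0.

0, 1, 2, 6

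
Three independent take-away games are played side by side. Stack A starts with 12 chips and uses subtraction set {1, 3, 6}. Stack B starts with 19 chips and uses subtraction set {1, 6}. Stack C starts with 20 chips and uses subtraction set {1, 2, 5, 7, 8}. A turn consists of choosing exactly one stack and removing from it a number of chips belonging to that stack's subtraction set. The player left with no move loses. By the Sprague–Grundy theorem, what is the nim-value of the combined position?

Stack A, S = {1, 3, 6}:
n :  0  1  2  3  4  5  6  7  8  9 10 11 12
G :  0  1  0  1  0  1  2  3  2  0  1  0  1
G_A(12) = 1.
Stack B, S = {1, 6}:
G(0) = 0
G(1) = mex{0} = 1
G(2) = mex{1} = 0
G(3) = mex{0} = 1
G(4) = mex{1} = 0
G(5) = mex{0} = 1
G(6) = mex{1,0} = 2
G(7) = mex{2,1} = 0
G(8) = mex{0,0} = 1
G(9) = mex{1,1} = 0
G(10) = mex{0,0} = 1
G(11) = mex{1,1} = 0
G(12) = mex{0,2} = 1
G(13) = mex{1,0} = 2
G(14) = mex{2,1} = 0
G(15) = mex{0,0} = 1
G(16) = mex{1,1} = 0
G(17) = mex{0,0} = 1
G(18) = mex{1,1} = 0
G(19) = mex{0,2} = 1
G_B(19) = 1.
Stack C, S = {1, 2, 5, 7, 8}:
n :  0  1  2  3  4  5  6  7  8  9 10 11 12 13 14 15 16 17 18 19 20
G :  0  1  2  0  1  2  0  1  2  0  1  2  0  1  2  0  1  2  0  1  2
G_C(20) = 2.
Combined Grundy value = 1 ⊕ 1 ⊕ 2 = 2.

2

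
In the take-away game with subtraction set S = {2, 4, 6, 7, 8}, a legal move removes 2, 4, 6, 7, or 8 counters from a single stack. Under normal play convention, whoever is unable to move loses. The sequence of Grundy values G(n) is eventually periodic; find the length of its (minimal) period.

10

G(0) = 0
G(1) = mex{} = 0
G(2) = mex{0} = 1
G(3) = mex{0} = 1
G(4) = mex{1,0} = 2
G(5) = mex{1,0} = 2
G(6) = mex{2,1,0} = 3
G(7) = mex{2,1,0,0} = 3
G(8) = mex{3,2,1,0,0} = 4
G(9) = mex{3,2,1,1,0} = 4
G(10) = mex{4,3,2,1,1} = 0
G(11) = mex{4,3,2,2,1} = 0
G(12) = mex{0,4,3,2,2} = 1
G(13) = mex{0,4,3,3,2} = 1
G(14) = mex{1,0,4,3,3} = 2
G(15) = mex{1,0,4,4,3} = 2
G(16) = mex{2,1,0,4,4} = 3
G(17) = mex{2,1,0,0,4} = 3
G(18) = mex{3,2,1,0,0} = 4
G(19) = mex{3,2,1,1,0} = 4
G(20) = mex{4,3,2,1,1} = 0
G(21) = mex{4,3,2,2,1} = 0
G(n+10) = G(n) holds for n = 0,…,7 (a full window of length max(S) = 8), so the sequence is purely periodic with period 10.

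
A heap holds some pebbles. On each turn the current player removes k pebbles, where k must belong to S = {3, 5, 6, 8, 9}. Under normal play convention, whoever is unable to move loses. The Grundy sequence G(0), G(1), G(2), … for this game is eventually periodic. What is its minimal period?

12

n :  0  1  2  3  4  5  6  7  8  9 10 11 12 13 14 15 16 17 18 19 20 21 22 23 24 25
G :  0  0  0  1  1  1  2  2  2  3  3  3  0  0  0  1  1  1  2  2  2  3  3  3  0  0
G(n+12) = G(n) holds for n = 0,…,8 (a full window of length max(S) = 9), so the sequence is purely periodic with period 12.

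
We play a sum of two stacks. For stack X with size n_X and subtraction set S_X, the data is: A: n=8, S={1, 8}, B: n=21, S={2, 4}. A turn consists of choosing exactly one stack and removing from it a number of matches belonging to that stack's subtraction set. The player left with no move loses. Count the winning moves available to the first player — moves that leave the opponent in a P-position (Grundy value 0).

2

Stack A, S = {1, 8}:
G(0) = 0
G(1) = mex{0} = 1
G(2) = mex{1} = 0
G(3) = mex{0} = 1
G(4) = mex{1} = 0
G(5) = mex{0} = 1
G(6) = mex{1} = 0
G(7) = mex{0} = 1
G(8) = mex{1,0} = 2
G_A(8) = 2.
Stack B, S = {2, 4}:
n :  0  1  2  3  4  5  6  7  8  9 10 11 12 13 14 15 16 17 18 19 20 21
G :  0  0  1  1  2  2  0  0  1  1  2  2  0  0  1  1  2  2  0  0  1  1
G_B(21) = 1.
Combined Grundy value = 2 ⊕ 1 = 3.
A winning move leaves total XOR = 0, i.e. changes one component's Grundy value g to g ⊕ X where X is the current total.
Stack A: need g' = 2⊕3 = 1. Options: 8−1→G=1, 8−8→G=0. Hits: 1.
Stack B: need g' = 1⊕3 = 2. Options: 21−2→G=0, 21−4→G=2. Hits: 1.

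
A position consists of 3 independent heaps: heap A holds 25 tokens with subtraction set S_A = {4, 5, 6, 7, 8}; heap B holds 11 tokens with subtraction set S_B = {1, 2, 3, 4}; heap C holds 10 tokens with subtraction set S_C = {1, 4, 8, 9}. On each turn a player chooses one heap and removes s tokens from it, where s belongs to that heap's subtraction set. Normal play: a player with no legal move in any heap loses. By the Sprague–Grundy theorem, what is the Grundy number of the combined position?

2

Heap A, S = {4, 5, 6, 7, 8}:
G(0) = 0
G(1) = mex{} = 0
G(2) = mex{} = 0
G(3) = mex{} = 0
G(4) = mex{0} = 1
G(5) = mex{0,0} = 1
G(6) = mex{0,0,0} = 1
G(7) = mex{0,0,0,0} = 1
G(8) = mex{1,0,0,0,0} = 2
G(9) = mex{1,1,0,0,0} = 2
G(10) = mex{1,1,1,0,0} = 2
G(11) = mex{1,1,1,1,0} = 2
G(12) = mex{2,1,1,1,1} = 0
G(13) = mex{2,2,1,1,1} = 0
G(14) = mex{2,2,2,1,1} = 0
G(15) = mex{2,2,2,2,1} = 0
G(16) = mex{0,2,2,2,2} = 1
G(17) = mex{0,0,2,2,2} = 1
G(18) = mex{0,0,0,2,2} = 1
G(19) = mex{0,0,0,0,2} = 1
G(20) = mex{1,0,0,0,0} = 2
G(21) = mex{1,1,0,0,0} = 2
G(22) = mex{1,1,1,0,0} = 2
G(23) = mex{1,1,1,1,0} = 2
G(24) = mex{2,1,1,1,1} = 0
G(25) = mex{2,2,1,1,1} = 0
G_A(25) = 0.
Heap B, S = {1, 2, 3, 4}:
n :  0  1  2  3  4  5  6  7  8  9 10 11
G :  0  1  2  3  4  0  1  2  3  4  0  1
G_B(11) = 1.
Heap C, S = {1, 4, 8, 9}:
n :  0  1  2  3  4  5  6  7  8  9 10
G :  0  1  0  1  2  0  1  0  1  2  3
G_C(10) = 3.
Combined Grundy value = 0 ⊕ 1 ⊕ 3 = 2.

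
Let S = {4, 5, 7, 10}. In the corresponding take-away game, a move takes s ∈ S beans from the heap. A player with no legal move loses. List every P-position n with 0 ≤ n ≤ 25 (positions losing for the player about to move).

G(0) = 0
G(1) = mex{} = 0
G(2) = mex{} = 0
G(3) = mex{} = 0
G(4) = mex{0} = 1
G(5) = mex{0,0} = 1
G(6) = mex{0,0} = 1
G(7) = mex{0,0,0} = 1
G(8) = mex{1,0,0} = 2
G(9) = mex{1,1,0} = 2
G(10) = mex{1,1,0,0} = 2
G(11) = mex{1,1,1,0} = 2
G(12) = mex{2,1,1,0} = 3
G(13) = mex{2,2,1,0} = 3
G(14) = mex{2,2,1,1} = 0
G(15) = mex{2,2,2,1} = 0
G(16) = mex{3,2,2,1} = 0
G(17) = mex{3,3,2,1} = 0
G(18) = mex{0,3,2,2} = 1
G(19) = mex{0,0,3,2} = 1
G(20) = mex{0,0,3,2} = 1
G(21) = mex{0,0,0,2} = 1
G(22) = mex{1,0,0,3} = 2
G(23) = mex{1,1,0,3} = 2
G(24) = mex{1,1,0,0} = 2
G(25) = mex{1,1,1,0} = 2
P-positions are exactly the n with G(n) = 0.

0, 1, 2, 3, 14, 15, 16, 17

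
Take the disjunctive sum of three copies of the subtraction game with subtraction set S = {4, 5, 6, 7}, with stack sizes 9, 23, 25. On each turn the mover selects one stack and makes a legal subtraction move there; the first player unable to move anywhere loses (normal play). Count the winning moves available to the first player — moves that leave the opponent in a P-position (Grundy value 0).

6

All stacks use S = {4, 5, 6, 7}:
G(0) = 0
G(1) = mex{} = 0
G(2) = mex{} = 0
G(3) = mex{} = 0
G(4) = mex{0} = 1
G(5) = mex{0,0} = 1
G(6) = mex{0,0,0} = 1
G(7) = mex{0,0,0,0} = 1
G(8) = mex{1,0,0,0} = 2
G(9) = mex{1,1,0,0} = 2
G(10) = mex{1,1,1,0} = 2
G(11) = mex{1,1,1,1} = 0
G(12) = mex{2,1,1,1} = 0
G(13) = mex{2,2,1,1} = 0
G(14) = mex{2,2,2,1} = 0
G(15) = mex{0,2,2,2} = 1
G(16) = mex{0,0,2,2} = 1
G(17) = mex{0,0,0,2} = 1
G(18) = mex{0,0,0,0} = 1
G(19) = mex{1,0,0,0} = 2
G(20) = mex{1,1,0,0} = 2
G(21) = mex{1,1,1,0} = 2
G(22) = mex{1,1,1,1} = 0
G(23) = mex{2,1,1,1} = 0
G(24) = mex{2,2,1,1} = 0
G(25) = mex{2,2,2,1} = 0
Stack A: G(9) = 2.
Stack B: G(23) = 0.
Stack C: G(25) = 0.
Combined Grundy value = 2 ⊕ 0 ⊕ 0 = 2.
A winning move leaves total XOR = 0, i.e. changes one component's Grundy value g to g ⊕ X where X is the current total.
Stack A: need g' = 2⊕2 = 0. Options: 9−4→G=1, 9−5→G=1, 9−6→G=0, 9−7→G=0. Hits: 2.
Stack B: need g' = 0⊕2 = 2. Options: 23−4→G=2, 23−5→G=1, 23−6→G=1, 23−7→G=1. Hits: 1.
Stack C: need g' = 0⊕2 = 2. Options: 25−4→G=2, 25−5→G=2, 25−6→G=2, 25−7→G=1. Hits: 3.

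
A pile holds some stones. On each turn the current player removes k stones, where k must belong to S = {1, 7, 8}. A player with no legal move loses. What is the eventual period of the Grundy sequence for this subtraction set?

G(0) = 0
G(1) = mex{0} = 1
G(2) = mex{1} = 0
G(3) = mex{0} = 1
G(4) = mex{1} = 0
G(5) = mex{0} = 1
G(6) = mex{1} = 0
G(7) = mex{0,0} = 1
G(8) = mex{1,1,0} = 2
G(9) = mex{2,0,1} = 3
G(10) = mex{3,1,0} = 2
G(11) = mex{2,0,1} = 3
G(12) = mex{3,1,0} = 2
G(13) = mex{2,0,1} = 3
G(14) = mex{3,1,0} = 2
G(15) = mex{2,2,1} = 0
G(16) = mex{0,3,2} = 1
G(17) = mex{1,2,3} = 0
G(18) = mex{0,3,2} = 1
G(19) = mex{1,2,3} = 0
G(20) = mex{0,3,2} = 1
G(21) = mex{1,2,3} = 0
G(22) = mex{0,0,2} = 1
G(23) = mex{1,1,0} = 2
G(24) = mex{2,0,1} = 3
G(25) = mex{3,1,0} = 2
G(26) = mex{2,0,1} = 3
G(27) = mex{3,1,0} = 2
G(28) = mex{2,0,1} = 3
G(29) = mex{3,1,0} = 2
G(30) = mex{2,2,1} = 0
G(31) = mex{0,3,2} = 1
G(n+15) = G(n) holds for n = 0,…,7 (a full window of length max(S) = 8), so the sequence is purely periodic with period 15.

15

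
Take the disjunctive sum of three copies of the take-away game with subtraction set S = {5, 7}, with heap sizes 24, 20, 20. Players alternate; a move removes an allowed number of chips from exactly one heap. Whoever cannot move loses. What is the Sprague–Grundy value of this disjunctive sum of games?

All heaps use S = {5, 7}:
G(0) = 0
G(1) = mex{} = 0
G(2) = mex{} = 0
G(3) = mex{} = 0
G(4) = mex{} = 0
G(5) = mex{0} = 1
G(6) = mex{0} = 1
G(7) = mex{0,0} = 1
G(8) = mex{0,0} = 1
G(9) = mex{0,0} = 1
G(10) = mex{1,0} = 2
G(11) = mex{1,0} = 2
G(12) = mex{1,1} = 0
G(13) = mex{1,1} = 0
G(14) = mex{1,1} = 0
G(15) = mex{2,1} = 0
G(16) = mex{2,1} = 0
G(17) = mex{0,2} = 1
G(18) = mex{0,2} = 1
G(19) = mex{0,0} = 1
G(20) = mex{0,0} = 1
G(21) = mex{0,0} = 1
G(22) = mex{1,0} = 2
G(23) = mex{1,0} = 2
G(24) = mex{1,1} = 0
Heap A: G(24) = 0.
Heap B: G(20) = 1.
Heap C: G(20) = 1.
Combined Grundy value = 0 ⊕ 1 ⊕ 1 = 0.

0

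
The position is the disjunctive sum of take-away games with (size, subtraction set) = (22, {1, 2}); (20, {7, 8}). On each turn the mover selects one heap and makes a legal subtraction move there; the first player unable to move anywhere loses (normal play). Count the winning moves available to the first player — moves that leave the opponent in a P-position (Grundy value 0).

3

Heap A, S = {1, 2}:
G(0) = 0
G(1) = mex{0} = 1
G(2) = mex{1,0} = 2
G(3) = mex{2,1} = 0
G(4) = mex{0,2} = 1
G(5) = mex{1,0} = 2
G(6) = mex{2,1} = 0
G(7) = mex{0,2} = 1
G(8) = mex{1,0} = 2
G(9) = mex{2,1} = 0
G(10) = mex{0,2} = 1
G(11) = mex{1,0} = 2
G(12) = mex{2,1} = 0
G(13) = mex{0,2} = 1
G(14) = mex{1,0} = 2
G(15) = mex{2,1} = 0
G(16) = mex{0,2} = 1
G(17) = mex{1,0} = 2
G(18) = mex{2,1} = 0
G(19) = mex{0,2} = 1
G(20) = mex{1,0} = 2
G(21) = mex{2,1} = 0
G(22) = mex{0,2} = 1
G_A(22) = 1.
Heap B, S = {7, 8}:
n :  0  1  2  3  4  5  6  7  8  9 10 11 12 13 14 15 16 17 18 19 20
G :  0  0  0  0  0  0  0  1  1  1  1  1  1  1  2  0  0  0  0  0  0
G_B(20) = 0.
Combined Grundy value = 1 ⊕ 0 = 1.
A winning move leaves total XOR = 0, i.e. changes one component's Grundy value g to g ⊕ X where X is the current total.
Heap A: need g' = 1⊕1 = 0. Options: 22−1→G=0, 22−2→G=2. Hits: 1.
Heap B: need g' = 0⊕1 = 1. Options: 20−7→G=1, 20−8→G=1. Hits: 2.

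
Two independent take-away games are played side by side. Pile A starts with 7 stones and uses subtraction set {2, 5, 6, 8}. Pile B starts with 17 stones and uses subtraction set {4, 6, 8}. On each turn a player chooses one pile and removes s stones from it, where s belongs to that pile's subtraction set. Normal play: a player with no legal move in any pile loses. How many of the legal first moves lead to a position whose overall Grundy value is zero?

Pile A, S = {2, 5, 6, 8}:
G(0) = 0
G(1) = mex{} = 0
G(2) = mex{0} = 1
G(3) = mex{0} = 1
G(4) = mex{1} = 0
G(5) = mex{1,0} = 2
G(6) = mex{0,0,0} = 1
G(7) = mex{2,1,0} = 3
G_A(7) = 3.
Pile B, S = {4, 6, 8}:
G(0) = 0
G(1) = mex{} = 0
G(2) = mex{} = 0
G(3) = mex{} = 0
G(4) = mex{0} = 1
G(5) = mex{0} = 1
G(6) = mex{0,0} = 1
G(7) = mex{0,0} = 1
G(8) = mex{1,0,0} = 2
G(9) = mex{1,0,0} = 2
G(10) = mex{1,1,0} = 2
G(11) = mex{1,1,0} = 2
G(12) = mex{2,1,1} = 0
G(13) = mex{2,1,1} = 0
G(14) = mex{2,2,1} = 0
G(15) = mex{2,2,1} = 0
G(16) = mex{0,2,2} = 1
G(17) = mex{0,2,2} = 1
G_B(17) = 1.
Combined Grundy value = 3 ⊕ 1 = 2.
A winning move leaves total XOR = 0, i.e. changes one component's Grundy value g to g ⊕ X where X is the current total.
Pile A: need g' = 3⊕2 = 1. Options: 7−2→G=2, 7−5→G=1, 7−6→G=0. Hits: 1.
Pile B: need g' = 1⊕2 = 3. Options: 17−4→G=0, 17−6→G=2, 17−8→G=2. Hits: 0.

1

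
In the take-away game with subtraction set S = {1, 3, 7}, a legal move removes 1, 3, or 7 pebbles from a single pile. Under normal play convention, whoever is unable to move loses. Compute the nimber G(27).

G(0) = 0
G(1) = mex{0} = 1
G(2) = mex{1} = 0
G(3) = mex{0,0} = 1
G(4) = mex{1,1} = 0
G(5) = mex{0,0} = 1
G(6) = mex{1,1} = 0
G(7) = mex{0,0,0} = 1
G(8) = mex{1,1,1} = 0
G(9) = mex{0,0,0} = 1
G(10) = mex{1,1,1} = 0
G(11) = mex{0,0,0} = 1
G(12) = mex{1,1,1} = 0
G(13) = mex{0,0,0} = 1
G(14) = mex{1,1,1} = 0
G(15) = mex{0,0,0} = 1
G(16) = mex{1,1,1} = 0
G(17) = mex{0,0,0} = 1
G(18) = mex{1,1,1} = 0
G(19) = mex{0,0,0} = 1
G(20) = mex{1,1,1} = 0
G(21) = mex{0,0,0} = 1
G(22) = mex{1,1,1} = 0
G(23) = mex{0,0,0} = 1
G(24) = mex{1,1,1} = 0
G(25) = mex{0,0,0} = 1
G(26) = mex{1,1,1} = 0
G(27) = mex{0,0,0} = 1

1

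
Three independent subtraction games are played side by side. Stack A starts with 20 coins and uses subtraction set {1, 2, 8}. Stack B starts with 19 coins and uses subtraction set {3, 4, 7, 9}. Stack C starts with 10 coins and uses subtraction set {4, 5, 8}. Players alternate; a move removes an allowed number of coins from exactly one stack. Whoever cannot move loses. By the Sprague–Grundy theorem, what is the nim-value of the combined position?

2

Stack A, S = {1, 2, 8}:
G(0) = 0
G(1) = mex{0} = 1
G(2) = mex{1,0} = 2
G(3) = mex{2,1} = 0
G(4) = mex{0,2} = 1
G(5) = mex{1,0} = 2
G(6) = mex{2,1} = 0
G(7) = mex{0,2} = 1
G(8) = mex{1,0,0} = 2
G(9) = mex{2,1,1} = 0
G(10) = mex{0,2,2} = 1
G(11) = mex{1,0,0} = 2
G(12) = mex{2,1,1} = 0
G(13) = mex{0,2,2} = 1
G(14) = mex{1,0,0} = 2
G(15) = mex{2,1,1} = 0
G(16) = mex{0,2,2} = 1
G(17) = mex{1,0,0} = 2
G(18) = mex{2,1,1} = 0
G(19) = mex{0,2,2} = 1
G(20) = mex{1,0,0} = 2
G_A(20) = 2.
Stack B, S = {3, 4, 7, 9}:
G(0) = 0
G(1) = mex{} = 0
G(2) = mex{} = 0
G(3) = mex{0} = 1
G(4) = mex{0,0} = 1
G(5) = mex{0,0} = 1
G(6) = mex{1,0} = 2
G(7) = mex{1,1,0} = 2
G(8) = mex{1,1,0} = 2
G(9) = mex{2,1,0,0} = 3
G(10) = mex{2,2,1,0} = 3
G(11) = mex{2,2,1,0} = 3
G(12) = mex{3,2,1,1} = 0
G(13) = mex{3,3,2,1} = 0
G(14) = mex{3,3,2,1} = 0
G(15) = mex{0,3,2,2} = 1
G(16) = mex{0,0,3,2} = 1
G(17) = mex{0,0,3,2} = 1
G(18) = mex{1,0,3,3} = 2
G(19) = mex{1,1,0,3} = 2
G_B(19) = 2.
Stack C, S = {4, 5, 8}:
G(0) = 0
G(1) = mex{} = 0
G(2) = mex{} = 0
G(3) = mex{} = 0
G(4) = mex{0} = 1
G(5) = mex{0,0} = 1
G(6) = mex{0,0} = 1
G(7) = mex{0,0} = 1
G(8) = mex{1,0,0} = 2
G(9) = mex{1,1,0} = 2
G(10) = mex{1,1,0} = 2
G_C(10) = 2.
Combined Grundy value = 2 ⊕ 2 ⊕ 2 = 2.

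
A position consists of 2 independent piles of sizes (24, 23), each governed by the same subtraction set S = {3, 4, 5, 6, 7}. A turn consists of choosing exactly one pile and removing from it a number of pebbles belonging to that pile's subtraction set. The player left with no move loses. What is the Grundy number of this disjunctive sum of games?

0

All piles use S = {3, 4, 5, 6, 7}:
n :  0  1  2  3  4  5  6  7  8  9 10 11 12 13 14 15 16 17 18 19 20 21 22 23 24
G :  0  0  0  1  1  1  2  2  2  3  0  0  0  1  1  1  2  2  2  3  0  0  0  1  1
Pile A: G(24) = 1.
Pile B: G(23) = 1.
Combined Grundy value = 1 ⊕ 1 = 0.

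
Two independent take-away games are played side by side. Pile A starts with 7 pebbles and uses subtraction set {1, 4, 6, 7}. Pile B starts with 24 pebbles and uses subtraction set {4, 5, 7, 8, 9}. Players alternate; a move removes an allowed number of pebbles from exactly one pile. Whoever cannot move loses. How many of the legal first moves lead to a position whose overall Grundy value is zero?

Pile A, S = {1, 4, 6, 7}:
G(0) = 0
G(1) = mex{0} = 1
G(2) = mex{1} = 0
G(3) = mex{0} = 1
G(4) = mex{1,0} = 2
G(5) = mex{2,1} = 0
G(6) = mex{0,0,0} = 1
G(7) = mex{1,1,1,0} = 2
G_A(7) = 2.
Pile B, S = {4, 5, 7, 8, 9}:
G(0) = 0
G(1) = mex{} = 0
G(2) = mex{} = 0
G(3) = mex{} = 0
G(4) = mex{0} = 1
G(5) = mex{0,0} = 1
G(6) = mex{0,0} = 1
G(7) = mex{0,0,0} = 1
G(8) = mex{1,0,0,0} = 2
G(9) = mex{1,1,0,0,0} = 2
G(10) = mex{1,1,0,0,0} = 2
G(11) = mex{1,1,1,0,0} = 2
G(12) = mex{2,1,1,1,0} = 3
G(13) = mex{2,2,1,1,1} = 0
G(14) = mex{2,2,1,1,1} = 0
G(15) = mex{2,2,2,1,1} = 0
G(16) = mex{3,2,2,2,1} = 0
G(17) = mex{0,3,2,2,2} = 1
G(18) = mex{0,0,2,2,2} = 1
G(19) = mex{0,0,3,2,2} = 1
G(20) = mex{0,0,0,3,2} = 1
G(21) = mex{1,0,0,0,3} = 2
G(22) = mex{1,1,0,0,0} = 2
G(23) = mex{1,1,0,0,0} = 2
G(24) = mex{1,1,1,0,0} = 2
G_B(24) = 2.
Combined Grundy value = 2 ⊕ 2 = 0.
A winning move leaves total XOR = 0, i.e. changes one component's Grundy value g to g ⊕ X where X is the current total.
Pile A: target g' = 2⊕0 = 2, but every legal move changes the Grundy value (mex property), so 0 moves.
Pile B: target g' = 2⊕0 = 2, but every legal move changes the Grundy value (mex property), so 0 moves.

0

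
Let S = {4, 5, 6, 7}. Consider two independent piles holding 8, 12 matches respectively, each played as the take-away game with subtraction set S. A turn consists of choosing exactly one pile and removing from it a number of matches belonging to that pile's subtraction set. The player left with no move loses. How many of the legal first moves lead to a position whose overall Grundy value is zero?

4

All piles use S = {4, 5, 6, 7}:
G(0) = 0
G(1) = mex{} = 0
G(2) = mex{} = 0
G(3) = mex{} = 0
G(4) = mex{0} = 1
G(5) = mex{0,0} = 1
G(6) = mex{0,0,0} = 1
G(7) = mex{0,0,0,0} = 1
G(8) = mex{1,0,0,0} = 2
G(9) = mex{1,1,0,0} = 2
G(10) = mex{1,1,1,0} = 2
G(11) = mex{1,1,1,1} = 0
G(12) = mex{2,1,1,1} = 0
Pile A: G(8) = 2.
Pile B: G(12) = 0.
Combined Grundy value = 2 ⊕ 0 = 2.
A winning move leaves total XOR = 0, i.e. changes one component's Grundy value g to g ⊕ X where X is the current total.
Pile A: need g' = 2⊕2 = 0. Options: 8−4→G=1, 8−5→G=0, 8−6→G=0, 8−7→G=0. Hits: 3.
Pile B: need g' = 0⊕2 = 2. Options: 12−4→G=2, 12−5→G=1, 12−6→G=1, 12−7→G=1. Hits: 1.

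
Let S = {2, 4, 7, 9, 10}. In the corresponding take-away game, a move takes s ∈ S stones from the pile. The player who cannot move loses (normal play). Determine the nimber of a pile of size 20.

1

n :  0  1  2  3  4  5  6  7  8  9 10 11 12 13 14 15 16 17 18 19 20
G :  0  0  1  1  2  2  0  3  1  4  2  5  0  3  1  4  2  0  0  1  1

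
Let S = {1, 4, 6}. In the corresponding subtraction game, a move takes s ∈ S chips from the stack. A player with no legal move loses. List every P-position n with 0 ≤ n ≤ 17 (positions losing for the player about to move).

0, 2, 5, 7, 10, 12, 15, 17

n :  0  1  2  3  4  5  6  7  8  9 10 11 12 13 14 15 16 17
G :  0  1  0  1  2  0  1  0  1  2  0  1  0  1  2  0  1  0
P-positions are exactly the n with G(n) = 0.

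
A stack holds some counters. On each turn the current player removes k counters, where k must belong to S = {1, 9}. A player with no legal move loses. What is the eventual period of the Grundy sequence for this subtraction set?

G(0) = 0
G(1) = mex{0} = 1
G(2) = mex{1} = 0
G(3) = mex{0} = 1
G(4) = mex{1} = 0
G(5) = mex{0} = 1
G(6) = mex{1} = 0
G(7) = mex{0} = 1
G(8) = mex{1} = 0
G(9) = mex{0,0} = 1
G(10) = mex{1,1} = 0
G(11) = mex{0,0} = 1
G(12) = mex{1,1} = 0
G(13) = mex{0,0} = 1
G(14) = mex{1,1} = 0
G(n+2) = G(n) holds for n = 0,…,8 (a full window of length max(S) = 9), so the sequence is purely periodic with period 2.

2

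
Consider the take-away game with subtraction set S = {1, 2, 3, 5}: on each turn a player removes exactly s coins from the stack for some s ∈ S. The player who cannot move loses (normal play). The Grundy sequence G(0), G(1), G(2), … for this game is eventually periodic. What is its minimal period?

n :  0  1  2  3  4  5  6  7  8  9 10 11 12 13 14
G :  0  1  2  3  0  1  2  3  0  1  2  3  0  1  2
G(n+4) = G(n) holds for n = 0,…,4 (a full window of length max(S) = 5), so the sequence is purely periodic with period 4.

4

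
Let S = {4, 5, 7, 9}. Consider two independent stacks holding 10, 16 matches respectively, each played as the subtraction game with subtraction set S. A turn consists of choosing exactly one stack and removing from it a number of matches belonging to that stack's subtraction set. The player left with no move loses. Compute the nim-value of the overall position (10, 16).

2

All stacks use S = {4, 5, 7, 9}:
n :  0  1  2  3  4  5  6  7  8  9 10 11 12 13 14 15 16
G :  0  0  0  0  1  1  1  1  2  2  2  2  3  0  0  0  0
Stack A: G(10) = 2.
Stack B: G(16) = 0.
Combined Grundy value = 2 ⊕ 0 = 2.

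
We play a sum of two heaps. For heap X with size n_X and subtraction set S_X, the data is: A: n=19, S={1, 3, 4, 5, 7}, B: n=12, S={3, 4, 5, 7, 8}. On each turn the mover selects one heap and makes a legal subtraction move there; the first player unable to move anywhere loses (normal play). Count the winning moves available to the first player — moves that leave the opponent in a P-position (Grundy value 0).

4

Heap A, S = {1, 3, 4, 5, 7}:
G(0) = 0
G(1) = mex{0} = 1
G(2) = mex{1} = 0
G(3) = mex{0,0} = 1
G(4) = mex{1,1,0} = 2
G(5) = mex{2,0,1,0} = 3
G(6) = mex{3,1,0,1} = 2
G(7) = mex{2,2,1,0,0} = 3
G(8) = mex{3,3,2,1,1} = 0
G(9) = mex{0,2,3,2,0} = 1
G(10) = mex{1,3,2,3,1} = 0
G(11) = mex{0,0,3,2,2} = 1
G(12) = mex{1,1,0,3,3} = 2
G(13) = mex{2,0,1,0,2} = 3
G(14) = mex{3,1,0,1,3} = 2
G(15) = mex{2,2,1,0,0} = 3
G(16) = mex{3,3,2,1,1} = 0
G(17) = mex{0,2,3,2,0} = 1
G(18) = mex{1,3,2,3,1} = 0
G(19) = mex{0,0,3,2,2} = 1
G_A(19) = 1.
Heap B, S = {3, 4, 5, 7, 8}:
n :  0  1  2  3  4  5  6  7  8  9 10 11 12
G :  0  0  0  1  1  1  2  2  2  3  3  0  0
G_B(12) = 0.
Combined Grundy value = 1 ⊕ 0 = 1.
A winning move leaves total XOR = 0, i.e. changes one component's Grundy value g to g ⊕ X where X is the current total.
Heap A: need g' = 1⊕1 = 0. Options: 19−1→G=0, 19−3→G=0, 19−4→G=3, 19−5→G=2, 19−7→G=2. Hits: 2.
Heap B: need g' = 0⊕1 = 1. Options: 12−3→G=3, 12−4→G=2, 12−5→G=2, 12−7→G=1, 12−8→G=1. Hits: 2.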